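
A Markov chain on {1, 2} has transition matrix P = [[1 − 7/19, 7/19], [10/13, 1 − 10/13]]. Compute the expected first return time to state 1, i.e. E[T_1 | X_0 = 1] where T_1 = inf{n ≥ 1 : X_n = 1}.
E[T_1 | X_0 = 1] = 1/π_1 = 281/190

For an irreducible recurrent Markov chain with stationary distribution π, E[T_i | X_0 = i] = 1/π_i (Kac's formula). Here π_1 = (10/13)/(7/19 + 10/13) = (10/13)/(281/247) = 190/281, so E[T_1 | X_0 = 1] = 1/π_1 = (7/19 + 10/13)/(10/13) = (281/247)/(10/13) = 281/190.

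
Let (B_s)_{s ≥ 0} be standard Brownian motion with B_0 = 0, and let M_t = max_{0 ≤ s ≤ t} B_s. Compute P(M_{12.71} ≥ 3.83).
P(M_{12.71} ≥ 3.83) = 2·P(B_{12.71} ≥ 3.83) = 2(1 − Φ(3.83/√12.71)) ≈ 0.2827

By the reflection principle for Brownian motion, P(M_t ≥ a) = 2 · P(B_t ≥ a) for a ≥ 0. Since B_t ~ N(0, t), P(B_t ≥ 3.83) = 1 − Φ(3.83/√t) = 1 − Φ(3.83/√12.71) = 1 − Φ(1.0743). So
  P(M_{12.71} ≥ 3.83) = 2(1 − Φ(1.0743)) ≈ 0.2827.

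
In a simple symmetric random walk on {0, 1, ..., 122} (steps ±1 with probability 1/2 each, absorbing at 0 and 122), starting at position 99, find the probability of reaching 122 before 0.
P(hit 122 before 0) = 99/122

Let u_k = P(hit 122 before 0 | start at k). Then u_0 = 0, u_122 = 1, and u_k = u_{k-1}/2 + u_{k+1}/2 for 1 ≤ k ≤ 121. This harmonic recurrence is solved by u_k = k/122, giving u_99 = 99/122.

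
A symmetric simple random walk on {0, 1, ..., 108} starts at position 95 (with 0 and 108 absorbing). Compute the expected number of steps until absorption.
E[τ | X_0 = 95] = 1235

Let v_k = E[τ | X_0 = k]. Boundary: v_0 = v_108 = 0. Recurrence: v_k = 1 + (v_{k-1} + v_{k+1})/2 for 1 ≤ k ≤ 107. The particular solution to v_k − (v_{k-1} + v_{k+1})/2 = 1 is v_k = −k^2. Adding homogeneous solution A + B k and matching boundaries gives v_k = k (108 − k). Substituting k = 95: v_95 = 95 · 13 = 1235.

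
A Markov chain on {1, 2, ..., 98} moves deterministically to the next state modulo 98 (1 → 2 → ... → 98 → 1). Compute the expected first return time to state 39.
E[T_39 | X_0 = 39] = 98

The chain cycles deterministically, so starting at state 39 it returns in exactly 98 steps. Equivalently, the stationary distribution is uniform π_j = 1/98 for every state j, so by Kac's formula E[T_39] = 1/π_39 = 98.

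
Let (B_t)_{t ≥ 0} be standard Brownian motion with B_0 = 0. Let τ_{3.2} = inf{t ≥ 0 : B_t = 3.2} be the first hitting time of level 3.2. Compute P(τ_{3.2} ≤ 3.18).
P(τ_{3.2} ≤ 3.18) = 2(1 − Φ(3.2/√3.18)) = 2(1 − Φ(1.7945)) ≈ 0.0727

By the reflection principle for standard BM, P(τ_b ≤ t) = 2 · P(B_t ≥ b). Since B_t ~ N(0, t), P(B_t ≥ 3.2) = 1 − Φ(3.2/√t) = 1 − Φ(3.2/√3.18) = 1 − Φ(1.7945) ≈ 0.03637. Doubling: P(τ_{3.2} ≤ 3.18) ≈ 2 · 0.03637 = 0.07274 ≈ 0.0727.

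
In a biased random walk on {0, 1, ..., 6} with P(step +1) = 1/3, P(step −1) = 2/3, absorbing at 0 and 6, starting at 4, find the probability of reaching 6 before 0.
P(hit 6 before 0) = (1 − (2)^4) / (1 − (2)^6) = 5/21

Let u_k denote P(reach 6 before 0 | start at k). Boundary: u_0 = 0, u_6 = 1. Recurrence: u_k = 1/3·u_{k+1} + 2/3·u_{k-1} for 1 ≤ k ≤ 5. Try u_k = A + B·r^k with r = q/p = (2/3)/(1/3) = 2. Substitution satisfies the recurrence; boundary conditions give:
  u_k = (1 − r^k) / (1 − r^N) = (1 − (2)^4) / (1 − (2)^6) = 5/21.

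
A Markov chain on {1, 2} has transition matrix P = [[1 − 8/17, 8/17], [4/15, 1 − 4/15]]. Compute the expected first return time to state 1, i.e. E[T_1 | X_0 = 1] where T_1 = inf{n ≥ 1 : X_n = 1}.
E[T_1 | X_0 = 1] = 1/π_1 = 47/17

For an irreducible recurrent Markov chain with stationary distribution π, E[T_i | X_0 = i] = 1/π_i (Kac's formula). Here π_1 = (4/15)/(8/17 + 4/15) = (4/15)/(188/255) = 17/47, so E[T_1 | X_0 = 1] = 1/π_1 = (8/17 + 4/15)/(4/15) = (188/255)/(4/15) = 47/17.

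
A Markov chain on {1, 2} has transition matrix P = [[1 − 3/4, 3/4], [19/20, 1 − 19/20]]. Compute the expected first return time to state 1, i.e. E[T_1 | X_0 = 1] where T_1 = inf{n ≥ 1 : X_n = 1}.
E[T_1 | X_0 = 1] = 1/π_1 = 34/19

For an irreducible recurrent Markov chain with stationary distribution π, E[T_i | X_0 = i] = 1/π_i (Kac's formula). Here π_1 = (19/20)/(3/4 + 19/20) = (19/20)/(17/10) = 19/34, so E[T_1 | X_0 = 1] = 1/π_1 = (3/4 + 19/20)/(19/20) = (17/10)/(19/20) = 34/19.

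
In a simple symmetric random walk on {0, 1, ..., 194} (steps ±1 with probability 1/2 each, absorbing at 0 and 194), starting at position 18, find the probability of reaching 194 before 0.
P(hit 194 before 0) = 18/194 = 9/97

Let u_k = P(hit 194 before 0 | start at k). Then u_0 = 0, u_194 = 1, and u_k = u_{k-1}/2 + u_{k+1}/2 for 1 ≤ k ≤ 193. This harmonic recurrence is solved by u_k = k/194, giving u_18 = 18/194 = 9/97.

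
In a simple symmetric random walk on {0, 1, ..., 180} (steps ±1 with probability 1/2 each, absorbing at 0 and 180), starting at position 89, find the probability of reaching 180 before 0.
P(hit 180 before 0) = 89/180

Let u_k = P(hit 180 before 0 | start at k). Then u_0 = 0, u_180 = 1, and u_k = u_{k-1}/2 + u_{k+1}/2 for 1 ≤ k ≤ 179. This harmonic recurrence is solved by u_k = k/180, giving u_89 = 89/180.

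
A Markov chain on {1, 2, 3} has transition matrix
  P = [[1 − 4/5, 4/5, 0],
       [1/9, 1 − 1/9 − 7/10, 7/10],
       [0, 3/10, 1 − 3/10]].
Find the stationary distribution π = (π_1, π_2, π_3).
π = (1/25, 36/125, 84/125)

This is a birth-death chain on three states, which satisfies detailed balance: π_1 · P_{12} = π_2 · P_{21} and π_2 · P_{23} = π_3 · P_{32}.
From π_1 · 4/5 = π_2 · 1/9: π_2/π_1 = (4/5)/(1/9) = 36/5.
From π_2 · 7/10 = π_3 · 3/10: π_3/π_2 = (7/10)/(3/10) = 7/3.
Take π_1 proportional to 1; then unnormalized π = (1, 36/5, 84/5). Normalize by dividing by the sum 25:
  π = (1/25, 36/125, 84/125).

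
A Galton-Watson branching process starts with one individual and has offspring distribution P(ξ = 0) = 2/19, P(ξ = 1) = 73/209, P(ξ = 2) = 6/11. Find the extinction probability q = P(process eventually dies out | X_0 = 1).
q = 11/57

The pgf is f(s) = 2/19 + 73/209·s + 6/11·s². The extinction probability q is the smallest fixed point of f in [0, 1]. Setting s = f(s):
  6/11·s² + (73/209 − 1)·s + 2/19 = 0
  6/11·s² − (2/19 + 6/11)·s + 2/19 = 0
which factors as (s − 1)·(6/11·s − 2/19) = 0, giving roots s = 1 and s = (2/19)/(6/11) = 11/57.
Mean offspring μ = 73/209 + 2·6/11 = 301/209 > 1 (supercritical), so q < 1. The extinction probability is the smaller root: q = (2/19)/(6/11) = 11/57.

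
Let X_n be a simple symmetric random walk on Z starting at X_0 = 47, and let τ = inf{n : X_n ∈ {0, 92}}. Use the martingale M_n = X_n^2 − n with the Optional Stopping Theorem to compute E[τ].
E[τ] = 2115

M_n = X_n^2 − n is a martingale (since E[X_{n+1}^2 | F_n] = X_n^2 + 1). By OST (τ has finite mean in a bounded region), E[M_τ] = E[M_0] = X_0^2 − 0 = 47^2 = 2209. Also E[M_τ] = E[X_τ^2] − E[τ]. The walk exits at 0 or 92, with P(hit 92 first) = 47/92, so E[X_τ^2] = 92^2 · 47/92 + 0 = 4324. Thus E[τ] = E[X_τ^2] − E[M_τ] = 4324 − 2209 = 2115 = 47(92 − 47) = 2115.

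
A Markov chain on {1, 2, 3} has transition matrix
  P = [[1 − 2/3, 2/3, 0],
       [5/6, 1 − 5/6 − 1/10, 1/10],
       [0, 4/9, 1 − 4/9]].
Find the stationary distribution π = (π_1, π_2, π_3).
π = (50/99, 40/99, 1/11)

This is a birth-death chain on three states, which satisfies detailed balance: π_1 · P_{12} = π_2 · P_{21} and π_2 · P_{23} = π_3 · P_{32}.
From π_1 · 2/3 = π_2 · 5/6: π_2/π_1 = (2/3)/(5/6) = 4/5.
From π_2 · 1/10 = π_3 · 4/9: π_3/π_2 = (1/10)/(4/9) = 9/40.
Take π_1 proportional to 1; then unnormalized π = (1, 4/5, 9/50). Normalize by dividing by the sum 99/50:
  π = (50/99, 40/99, 1/11).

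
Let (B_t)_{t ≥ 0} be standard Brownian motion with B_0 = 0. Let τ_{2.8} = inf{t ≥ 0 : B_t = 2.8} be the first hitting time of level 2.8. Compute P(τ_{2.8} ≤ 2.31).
P(τ_{2.8} ≤ 2.31) = 2(1 − Φ(2.8/√2.31)) = 2(1 − Φ(1.8423)) ≈ 0.0654

By the reflection principle for standard BM, P(τ_b ≤ t) = 2 · P(B_t ≥ b). Since B_t ~ N(0, t), P(B_t ≥ 2.8) = 1 − Φ(2.8/√t) = 1 − Φ(2.8/√2.31) = 1 − Φ(1.8423) ≈ 0.03272. Doubling: P(τ_{2.8} ≤ 2.31) ≈ 2 · 0.03272 = 0.06544 ≈ 0.0654.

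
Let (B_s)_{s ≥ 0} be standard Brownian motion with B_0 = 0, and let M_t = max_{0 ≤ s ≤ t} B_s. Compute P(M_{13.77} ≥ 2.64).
P(M_{13.77} ≥ 2.64) = 2·P(B_{13.77} ≥ 2.64) = 2(1 − Φ(2.64/√13.77)) ≈ 0.4768

By the reflection principle for Brownian motion, P(M_t ≥ a) = 2 · P(B_t ≥ a) for a ≥ 0. Since B_t ~ N(0, t), P(B_t ≥ 2.64) = 1 − Φ(2.64/√t) = 1 − Φ(2.64/√13.77) = 1 − Φ(0.7114). So
  P(M_{13.77} ≥ 2.64) = 2(1 − Φ(0.7114)) ≈ 0.4768.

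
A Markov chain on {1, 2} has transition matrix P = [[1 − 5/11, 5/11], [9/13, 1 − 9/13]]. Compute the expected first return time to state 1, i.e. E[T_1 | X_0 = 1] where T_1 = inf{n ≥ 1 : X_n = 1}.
E[T_1 | X_0 = 1] = 1/π_1 = 164/99

For an irreducible recurrent Markov chain with stationary distribution π, E[T_i | X_0 = i] = 1/π_i (Kac's formula). Here π_1 = (9/13)/(5/11 + 9/13) = (9/13)/(164/143) = 99/164, so E[T_1 | X_0 = 1] = 1/π_1 = (5/11 + 9/13)/(9/13) = (164/143)/(9/13) = 164/99.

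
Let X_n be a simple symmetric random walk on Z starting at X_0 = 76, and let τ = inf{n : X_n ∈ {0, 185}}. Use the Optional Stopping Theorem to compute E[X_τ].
E[X_τ] = 76

X_n is a martingale and τ is a bounded-mean stopping time (indeed τ is finite a.s. with bounded expectation since the walk is in a bounded region). By the OST, E[X_τ] = E[X_0] = 76. Equivalently: E[X_τ] = 185 · P(hit 185 first) + 0 · P(hit 0 first) = 185 · (76/185) = 76.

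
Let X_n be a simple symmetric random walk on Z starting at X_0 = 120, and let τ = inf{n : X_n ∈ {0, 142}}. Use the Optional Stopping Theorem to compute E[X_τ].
E[X_τ] = 120

X_n is a martingale and τ is a bounded-mean stopping time (indeed τ is finite a.s. with bounded expectation since the walk is in a bounded region). By the OST, E[X_τ] = E[X_0] = 120. Equivalently: E[X_τ] = 142 · P(hit 142 first) + 0 · P(hit 0 first) = 142 · (120/142) = 120.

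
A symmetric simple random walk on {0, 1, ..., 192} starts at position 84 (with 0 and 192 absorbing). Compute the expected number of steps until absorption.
E[τ | X_0 = 84] = 9072

Let v_k = E[τ | X_0 = k]. Boundary: v_0 = v_192 = 0. Recurrence: v_k = 1 + (v_{k-1} + v_{k+1})/2 for 1 ≤ k ≤ 191. The particular solution to v_k − (v_{k-1} + v_{k+1})/2 = 1 is v_k = −k^2. Adding homogeneous solution A + B k and matching boundaries gives v_k = k (192 − k). Substituting k = 84: v_84 = 84 · 108 = 9072.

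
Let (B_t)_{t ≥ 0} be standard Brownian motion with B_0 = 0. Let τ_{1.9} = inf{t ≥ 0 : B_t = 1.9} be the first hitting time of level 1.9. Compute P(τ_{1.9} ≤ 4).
P(τ_{1.9} ≤ 4) = 2(1 − Φ(1.9/√4)) = 2(1 − Φ(0.9500)) ≈ 0.3421

By the reflection principle for standard BM, P(τ_b ≤ t) = 2 · P(B_t ≥ b). Since B_t ~ N(0, t), P(B_t ≥ 1.9) = 1 − Φ(1.9/√t) = 1 − Φ(1.9/√4) = 1 − Φ(0.9500) ≈ 0.17106. Doubling: P(τ_{1.9} ≤ 4) ≈ 2 · 0.17106 = 0.34212 ≈ 0.3421.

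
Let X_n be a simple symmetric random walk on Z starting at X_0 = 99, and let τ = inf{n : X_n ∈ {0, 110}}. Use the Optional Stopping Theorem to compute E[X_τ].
E[X_τ] = 99

X_n is a martingale and τ is a bounded-mean stopping time (indeed τ is finite a.s. with bounded expectation since the walk is in a bounded region). By the OST, E[X_τ] = E[X_0] = 99. Equivalently: E[X_τ] = 110 · P(hit 110 first) + 0 · P(hit 0 first) = 110 · (99/110) = 99.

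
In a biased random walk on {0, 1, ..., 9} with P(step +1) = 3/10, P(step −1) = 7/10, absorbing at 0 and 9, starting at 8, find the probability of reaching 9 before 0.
P(hit 9 before 0) = (1 − (7/3)^8) / (1 − (7/3)^9) = 4318680/10083481

Let u_k denote P(reach 9 before 0 | start at k). Boundary: u_0 = 0, u_9 = 1. Recurrence: u_k = 3/10·u_{k+1} + 7/10·u_{k-1} for 1 ≤ k ≤ 8. Try u_k = A + B·r^k with r = q/p = (7/10)/(3/10) = 7/3. Substitution satisfies the recurrence; boundary conditions give:
  u_k = (1 − r^k) / (1 − r^N) = (1 − (7/3)^8) / (1 − (7/3)^9) = 4318680/10083481.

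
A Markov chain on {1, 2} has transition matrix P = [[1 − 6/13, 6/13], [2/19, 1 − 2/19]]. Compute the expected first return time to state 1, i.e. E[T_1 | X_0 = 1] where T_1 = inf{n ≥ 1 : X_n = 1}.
E[T_1 | X_0 = 1] = 1/π_1 = 70/13

For an irreducible recurrent Markov chain with stationary distribution π, E[T_i | X_0 = i] = 1/π_i (Kac's formula). Here π_1 = (2/19)/(6/13 + 2/19) = (2/19)/(140/247) = 13/70, so E[T_1 | X_0 = 1] = 1/π_1 = (6/13 + 2/19)/(2/19) = (140/247)/(2/19) = 70/13.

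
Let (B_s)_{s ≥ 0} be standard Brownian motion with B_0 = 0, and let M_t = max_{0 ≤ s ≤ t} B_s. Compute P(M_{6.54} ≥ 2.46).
P(M_{6.54} ≥ 2.46) = 2·P(B_{6.54} ≥ 2.46) = 2(1 − Φ(2.46/√6.54)) ≈ 0.3361

By the reflection principle for Brownian motion, P(M_t ≥ a) = 2 · P(B_t ≥ a) for a ≥ 0. Since B_t ~ N(0, t), P(B_t ≥ 2.46) = 1 − Φ(2.46/√t) = 1 − Φ(2.46/√6.54) = 1 − Φ(0.9619). So
  P(M_{6.54} ≥ 2.46) = 2(1 − Φ(0.9619)) ≈ 0.3361.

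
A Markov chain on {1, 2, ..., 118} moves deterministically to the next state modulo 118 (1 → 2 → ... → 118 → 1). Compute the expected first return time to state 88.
E[T_88 | X_0 = 88] = 118

The chain cycles deterministically, so starting at state 88 it returns in exactly 118 steps. Equivalently, the stationary distribution is uniform π_j = 1/118 for every state j, so by Kac's formula E[T_88] = 1/π_88 = 118.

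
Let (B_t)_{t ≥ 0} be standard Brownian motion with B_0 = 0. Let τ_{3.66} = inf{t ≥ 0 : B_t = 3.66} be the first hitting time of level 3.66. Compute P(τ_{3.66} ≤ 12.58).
P(τ_{3.66} ≤ 12.58) = 2(1 − Φ(3.66/√12.58)) = 2(1 − Φ(1.0319)) ≈ 0.3021

By the reflection principle for standard BM, P(τ_b ≤ t) = 2 · P(B_t ≥ b). Since B_t ~ N(0, t), P(B_t ≥ 3.66) = 1 − Φ(3.66/√t) = 1 − Φ(3.66/√12.58) = 1 − Φ(1.0319) ≈ 0.15106. Doubling: P(τ_{3.66} ≤ 12.58) ≈ 2 · 0.15106 = 0.30212 ≈ 0.3021.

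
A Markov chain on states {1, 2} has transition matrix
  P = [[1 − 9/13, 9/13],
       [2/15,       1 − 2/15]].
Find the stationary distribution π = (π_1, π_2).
π_1 = 26/161, π_2 = 135/161

Solve πP = π with π_1 + π_2 = 1. From πP = π: π_1 · (1 − 9/13) + π_2 · 2/15 = π_1 ⇒ π_2 · 2/15 = π_1 · 9/13 ⇒ π_2/π_1 = (9/13)/(2/15) = 135/26. Together with π_1 + π_2 = 1:
  π_1 = (2/15)/(9/13 + 2/15) = (2/15)/(161/195) = 26/161,
  π_2 = (9/13)/(9/13 + 2/15) = (9/13)/(161/195) = 135/161.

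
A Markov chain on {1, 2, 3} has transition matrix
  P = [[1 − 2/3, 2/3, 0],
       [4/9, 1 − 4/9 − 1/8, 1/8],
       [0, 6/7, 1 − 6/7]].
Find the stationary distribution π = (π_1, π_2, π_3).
π = (32/87, 16/29, 7/87)

This is a birth-death chain on three states, which satisfies detailed balance: π_1 · P_{12} = π_2 · P_{21} and π_2 · P_{23} = π_3 · P_{32}.
From π_1 · 2/3 = π_2 · 4/9: π_2/π_1 = (2/3)/(4/9) = 3/2.
From π_2 · 1/8 = π_3 · 6/7: π_3/π_2 = (1/8)/(6/7) = 7/48.
Take π_1 proportional to 1; then unnormalized π = (1, 3/2, 7/32). Normalize by dividing by the sum 87/32:
  π = (32/87, 16/29, 7/87).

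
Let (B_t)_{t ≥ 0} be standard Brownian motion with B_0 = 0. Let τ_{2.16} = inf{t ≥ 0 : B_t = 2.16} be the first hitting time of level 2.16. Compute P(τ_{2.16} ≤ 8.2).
P(τ_{2.16} ≤ 8.2) = 2(1 − Φ(2.16/√8.2)) = 2(1 − Φ(0.7543)) ≈ 0.4507

By the reflection principle for standard BM, P(τ_b ≤ t) = 2 · P(B_t ≥ b). Since B_t ~ N(0, t), P(B_t ≥ 2.16) = 1 − Φ(2.16/√t) = 1 − Φ(2.16/√8.2) = 1 − Φ(0.7543) ≈ 0.22533. Doubling: P(τ_{2.16} ≤ 8.2) ≈ 2 · 0.22533 = 0.45066 ≈ 0.4507.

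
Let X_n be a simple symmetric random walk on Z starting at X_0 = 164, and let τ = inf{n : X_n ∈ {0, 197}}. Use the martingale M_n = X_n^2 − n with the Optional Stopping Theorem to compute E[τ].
E[τ] = 5412

M_n = X_n^2 − n is a martingale (since E[X_{n+1}^2 | F_n] = X_n^2 + 1). By OST (τ has finite mean in a bounded region), E[M_τ] = E[M_0] = X_0^2 − 0 = 164^2 = 26896. Also E[M_τ] = E[X_τ^2] − E[τ]. The walk exits at 0 or 197, with P(hit 197 first) = 164/197, so E[X_τ^2] = 197^2 · 164/197 + 0 = 32308. Thus E[τ] = E[X_τ^2] − E[M_τ] = 32308 − 26896 = 5412 = 164(197 − 164) = 5412.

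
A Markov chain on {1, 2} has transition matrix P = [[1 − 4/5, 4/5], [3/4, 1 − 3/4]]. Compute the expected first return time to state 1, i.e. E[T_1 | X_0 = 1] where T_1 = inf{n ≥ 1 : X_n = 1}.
E[T_1 | X_0 = 1] = 1/π_1 = 31/15

For an irreducible recurrent Markov chain with stationary distribution π, E[T_i | X_0 = i] = 1/π_i (Kac's formula). Here π_1 = (3/4)/(4/5 + 3/4) = (3/4)/(31/20) = 15/31, so E[T_1 | X_0 = 1] = 1/π_1 = (4/5 + 3/4)/(3/4) = (31/20)/(3/4) = 31/15.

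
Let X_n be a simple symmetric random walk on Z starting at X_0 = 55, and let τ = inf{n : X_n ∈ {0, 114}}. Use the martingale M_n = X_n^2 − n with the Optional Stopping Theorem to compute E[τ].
E[τ] = 3245

M_n = X_n^2 − n is a martingale (since E[X_{n+1}^2 | F_n] = X_n^2 + 1). By OST (τ has finite mean in a bounded region), E[M_τ] = E[M_0] = X_0^2 − 0 = 55^2 = 3025. Also E[M_τ] = E[X_τ^2] − E[τ]. The walk exits at 0 or 114, with P(hit 114 first) = 55/114, so E[X_τ^2] = 114^2 · 55/114 + 0 = 6270. Thus E[τ] = E[X_τ^2] − E[M_τ] = 6270 − 3025 = 3245 = 55(114 − 55) = 3245.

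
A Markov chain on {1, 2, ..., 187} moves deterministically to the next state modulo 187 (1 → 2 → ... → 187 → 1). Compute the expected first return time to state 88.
E[T_88 | X_0 = 88] = 187

The chain cycles deterministically, so starting at state 88 it returns in exactly 187 steps. Equivalently, the stationary distribution is uniform π_j = 1/187 for every state j, so by Kac's formula E[T_88] = 1/π_88 = 187.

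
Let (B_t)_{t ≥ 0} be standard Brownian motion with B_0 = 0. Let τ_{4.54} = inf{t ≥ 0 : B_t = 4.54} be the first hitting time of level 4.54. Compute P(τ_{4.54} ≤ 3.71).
P(τ_{4.54} ≤ 3.71) = 2(1 − Φ(4.54/√3.71)) = 2(1 − Φ(2.3571)) ≈ 0.0184

By the reflection principle for standard BM, P(τ_b ≤ t) = 2 · P(B_t ≥ b). Since B_t ~ N(0, t), P(B_t ≥ 4.54) = 1 − Φ(4.54/√t) = 1 − Φ(4.54/√3.71) = 1 − Φ(2.3571) ≈ 0.00921. Doubling: P(τ_{4.54} ≤ 3.71) ≈ 2 · 0.00921 = 0.01842 ≈ 0.0184.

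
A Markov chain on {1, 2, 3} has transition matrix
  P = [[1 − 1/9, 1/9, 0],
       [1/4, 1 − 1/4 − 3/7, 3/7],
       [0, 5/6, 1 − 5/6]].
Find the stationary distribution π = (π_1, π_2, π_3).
π = (315/527, 140/527, 72/527)

This is a birth-death chain on three states, which satisfies detailed balance: π_1 · P_{12} = π_2 · P_{21} and π_2 · P_{23} = π_3 · P_{32}.
From π_1 · 1/9 = π_2 · 1/4: π_2/π_1 = (1/9)/(1/4) = 4/9.
From π_2 · 3/7 = π_3 · 5/6: π_3/π_2 = (3/7)/(5/6) = 18/35.
Take π_1 proportional to 1; then unnormalized π = (1, 4/9, 8/35). Normalize by dividing by the sum 527/315:
  π = (315/527, 140/527, 72/527).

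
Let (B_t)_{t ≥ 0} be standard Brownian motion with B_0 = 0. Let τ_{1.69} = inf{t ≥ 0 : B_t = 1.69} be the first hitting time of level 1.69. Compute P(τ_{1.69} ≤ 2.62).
P(τ_{1.69} ≤ 2.62) = 2(1 − Φ(1.69/√2.62)) = 2(1 − Φ(1.0441)) ≈ 0.2964

By the reflection principle for standard BM, P(τ_b ≤ t) = 2 · P(B_t ≥ b). Since B_t ~ N(0, t), P(B_t ≥ 1.69) = 1 − Φ(1.69/√t) = 1 − Φ(1.69/√2.62) = 1 − Φ(1.0441) ≈ 0.14822. Doubling: P(τ_{1.69} ≤ 2.62) ≈ 2 · 0.14822 = 0.29644 ≈ 0.2964.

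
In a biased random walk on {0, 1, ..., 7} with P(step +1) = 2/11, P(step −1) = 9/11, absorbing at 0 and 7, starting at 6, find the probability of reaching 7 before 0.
P(hit 7 before 0) = (1 − (9/2)^6) / (1 − (9/2)^7) = 151822/683263

Let u_k denote P(reach 7 before 0 | start at k). Boundary: u_0 = 0, u_7 = 1. Recurrence: u_k = 2/11·u_{k+1} + 9/11·u_{k-1} for 1 ≤ k ≤ 6. Try u_k = A + B·r^k with r = q/p = (9/11)/(2/11) = 9/2. Substitution satisfies the recurrence; boundary conditions give:
  u_k = (1 − r^k) / (1 − r^N) = (1 − (9/2)^6) / (1 − (9/2)^7) = 151822/683263.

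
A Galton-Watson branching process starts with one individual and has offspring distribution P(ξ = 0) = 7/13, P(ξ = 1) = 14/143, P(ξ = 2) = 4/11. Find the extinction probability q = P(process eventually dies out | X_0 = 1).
q = 1

Mean offspring μ = 0·7/13 + 1·14/143 + 2·4/11 = 118/143 ≤ 1. For μ ≤ 1 with offspring not concentrated at 1, the Galton-Watson process goes extinct almost surely, so q = 1.
(Algebraic check: The pgf is f(s) = 7/13 + 14/143·s + 4/11·s². The extinction probability q is the smallest fixed point of f in [0, 1]. Setting s = f(s):
  4/11·s² + (14/143 − 1)·s + 7/13 = 0
  4/11·s² − (7/13 + 4/11)·s + 7/13 = 0
which factors as (s − 1)·(4/11·s − 7/13) = 0, giving roots s = 1 and s = (7/13)/(4/11) = 77/52. Since 77/52 ≥ 1, the smallest root in [0, 1] is s = 1.)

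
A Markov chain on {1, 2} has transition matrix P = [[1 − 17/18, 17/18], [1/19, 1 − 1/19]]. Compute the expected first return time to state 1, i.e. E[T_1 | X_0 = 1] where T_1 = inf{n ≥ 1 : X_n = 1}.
E[T_1 | X_0 = 1] = 1/π_1 = 341/18

For an irreducible recurrent Markov chain with stationary distribution π, E[T_i | X_0 = i] = 1/π_i (Kac's formula). Here π_1 = (1/19)/(17/18 + 1/19) = (1/19)/(341/342) = 18/341, so E[T_1 | X_0 = 1] = 1/π_1 = (17/18 + 1/19)/(1/19) = (341/342)/(1/19) = 341/18.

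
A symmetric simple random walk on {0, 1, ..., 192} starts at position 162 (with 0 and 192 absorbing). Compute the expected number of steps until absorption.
E[τ | X_0 = 162] = 4860

Let v_k = E[τ | X_0 = k]. Boundary: v_0 = v_192 = 0. Recurrence: v_k = 1 + (v_{k-1} + v_{k+1})/2 for 1 ≤ k ≤ 191. The particular solution to v_k − (v_{k-1} + v_{k+1})/2 = 1 is v_k = −k^2. Adding homogeneous solution A + B k and matching boundaries gives v_k = k (192 − k). Substituting k = 162: v_162 = 162 · 30 = 4860.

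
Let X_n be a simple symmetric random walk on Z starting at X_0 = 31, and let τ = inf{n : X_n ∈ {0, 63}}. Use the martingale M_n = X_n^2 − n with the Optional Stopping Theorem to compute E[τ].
E[τ] = 992

M_n = X_n^2 − n is a martingale (since E[X_{n+1}^2 | F_n] = X_n^2 + 1). By OST (τ has finite mean in a bounded region), E[M_τ] = E[M_0] = X_0^2 − 0 = 31^2 = 961. Also E[M_τ] = E[X_τ^2] − E[τ]. The walk exits at 0 or 63, with P(hit 63 first) = 31/63, so E[X_τ^2] = 63^2 · 31/63 + 0 = 1953. Thus E[τ] = E[X_τ^2] − E[M_τ] = 1953 − 961 = 992 = 31(63 − 31) = 992.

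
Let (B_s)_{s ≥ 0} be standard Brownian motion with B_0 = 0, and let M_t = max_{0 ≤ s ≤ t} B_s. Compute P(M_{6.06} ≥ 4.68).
P(M_{6.06} ≥ 4.68) = 2·P(B_{6.06} ≥ 4.68) = 2(1 − Φ(4.68/√6.06)) ≈ 0.0573

By the reflection principle for Brownian motion, P(M_t ≥ a) = 2 · P(B_t ≥ a) for a ≥ 0. Since B_t ~ N(0, t), P(B_t ≥ 4.68) = 1 − Φ(4.68/√t) = 1 − Φ(4.68/√6.06) = 1 − Φ(1.9011). So
  P(M_{6.06} ≥ 4.68) = 2(1 − Φ(1.9011)) ≈ 0.0573.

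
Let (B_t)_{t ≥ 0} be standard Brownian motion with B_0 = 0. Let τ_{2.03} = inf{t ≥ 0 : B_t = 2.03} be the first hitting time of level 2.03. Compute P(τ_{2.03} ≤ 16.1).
P(τ_{2.03} ≤ 16.1) = 2(1 − Φ(2.03/√16.1)) = 2(1 − Φ(0.5059)) ≈ 0.6129

By the reflection principle for standard BM, P(τ_b ≤ t) = 2 · P(B_t ≥ b). Since B_t ~ N(0, t), P(B_t ≥ 2.03) = 1 − Φ(2.03/√t) = 1 − Φ(2.03/√16.1) = 1 − Φ(0.5059) ≈ 0.30646. Doubling: P(τ_{2.03} ≤ 16.1) ≈ 2 · 0.30646 = 0.61292 ≈ 0.6129.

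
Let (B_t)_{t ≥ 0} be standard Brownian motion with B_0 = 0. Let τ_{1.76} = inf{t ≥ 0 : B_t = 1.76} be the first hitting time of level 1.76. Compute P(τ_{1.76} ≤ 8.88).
P(τ_{1.76} ≤ 8.88) = 2(1 − Φ(1.76/√8.88)) = 2(1 − Φ(0.5906)) ≈ 0.5548

By the reflection principle for standard BM, P(τ_b ≤ t) = 2 · P(B_t ≥ b). Since B_t ~ N(0, t), P(B_t ≥ 1.76) = 1 − Φ(1.76/√t) = 1 − Φ(1.76/√8.88) = 1 − Φ(0.5906) ≈ 0.27739. Doubling: P(τ_{1.76} ≤ 8.88) ≈ 2 · 0.27739 = 0.55478 ≈ 0.5548.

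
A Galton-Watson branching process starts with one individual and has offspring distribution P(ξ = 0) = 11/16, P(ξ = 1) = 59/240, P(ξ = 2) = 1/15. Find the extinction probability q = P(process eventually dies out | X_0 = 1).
q = 1

Mean offspring μ = 0·11/16 + 1·59/240 + 2·1/15 = 91/240 ≤ 1. For μ ≤ 1 with offspring not concentrated at 1, the Galton-Watson process goes extinct almost surely, so q = 1.
(Algebraic check: The pgf is f(s) = 11/16 + 59/240·s + 1/15·s². The extinction probability q is the smallest fixed point of f in [0, 1]. Setting s = f(s):
  1/15·s² + (59/240 − 1)·s + 11/16 = 0
  1/15·s² − (11/16 + 1/15)·s + 11/16 = 0
which factors as (s − 1)·(1/15·s − 11/16) = 0, giving roots s = 1 and s = (11/16)/(1/15) = 165/16. Since 165/16 ≥ 1, the smallest root in [0, 1] is s = 1.)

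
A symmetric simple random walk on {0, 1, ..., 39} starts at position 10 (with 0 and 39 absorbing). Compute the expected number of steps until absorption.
E[τ | X_0 = 10] = 290

Let v_k = E[τ | X_0 = k]. Boundary: v_0 = v_39 = 0. Recurrence: v_k = 1 + (v_{k-1} + v_{k+1})/2 for 1 ≤ k ≤ 38. The particular solution to v_k − (v_{k-1} + v_{k+1})/2 = 1 is v_k = −k^2. Adding homogeneous solution A + B k and matching boundaries gives v_k = k (39 − k). Substituting k = 10: v_10 = 10 · 29 = 290.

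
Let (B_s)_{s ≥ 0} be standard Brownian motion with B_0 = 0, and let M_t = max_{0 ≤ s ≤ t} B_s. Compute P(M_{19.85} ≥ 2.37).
P(M_{19.85} ≥ 2.37) = 2·P(B_{19.85} ≥ 2.37) = 2(1 − Φ(2.37/√19.85)) ≈ 0.5948

By the reflection principle for Brownian motion, P(M_t ≥ a) = 2 · P(B_t ≥ a) for a ≥ 0. Since B_t ~ N(0, t), P(B_t ≥ 2.37) = 1 − Φ(2.37/√t) = 1 − Φ(2.37/√19.85) = 1 − Φ(0.5319). So
  P(M_{19.85} ≥ 2.37) = 2(1 − Φ(0.5319)) ≈ 0.5948.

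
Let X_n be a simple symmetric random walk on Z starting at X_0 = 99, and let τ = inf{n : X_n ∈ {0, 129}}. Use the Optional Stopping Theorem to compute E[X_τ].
E[X_τ] = 99

X_n is a martingale and τ is a bounded-mean stopping time (indeed τ is finite a.s. with bounded expectation since the walk is in a bounded region). By the OST, E[X_τ] = E[X_0] = 99. Equivalently: E[X_τ] = 129 · P(hit 129 first) + 0 · P(hit 0 first) = 129 · (99/129) = 99.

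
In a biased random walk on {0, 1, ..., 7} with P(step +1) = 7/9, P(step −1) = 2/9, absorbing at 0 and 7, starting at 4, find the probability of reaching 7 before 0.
P(hit 7 before 0) = (1 − (2/7)^4) / (1 − (2/7)^7) = 163611/164683

Let u_k denote P(reach 7 before 0 | start at k). Boundary: u_0 = 0, u_7 = 1. Recurrence: u_k = 7/9·u_{k+1} + 2/9·u_{k-1} for 1 ≤ k ≤ 6. Try u_k = A + B·r^k with r = q/p = (2/9)/(7/9) = 2/7. Substitution satisfies the recurrence; boundary conditions give:
  u_k = (1 − r^k) / (1 − r^N) = (1 − (2/7)^4) / (1 − (2/7)^7) = 163611/164683.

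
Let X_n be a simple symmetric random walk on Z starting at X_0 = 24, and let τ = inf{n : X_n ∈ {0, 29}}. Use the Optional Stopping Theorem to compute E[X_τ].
E[X_τ] = 24

X_n is a martingale and τ is a bounded-mean stopping time (indeed τ is finite a.s. with bounded expectation since the walk is in a bounded region). By the OST, E[X_τ] = E[X_0] = 24. Equivalently: E[X_τ] = 29 · P(hit 29 first) + 0 · P(hit 0 first) = 29 · (24/29) = 24.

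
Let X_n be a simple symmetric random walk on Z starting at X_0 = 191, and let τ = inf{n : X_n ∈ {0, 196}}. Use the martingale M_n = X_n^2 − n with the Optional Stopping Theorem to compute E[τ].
E[τ] = 955

M_n = X_n^2 − n is a martingale (since E[X_{n+1}^2 | F_n] = X_n^2 + 1). By OST (τ has finite mean in a bounded region), E[M_τ] = E[M_0] = X_0^2 − 0 = 191^2 = 36481. Also E[M_τ] = E[X_τ^2] − E[τ]. The walk exits at 0 or 196, with P(hit 196 first) = 191/196, so E[X_τ^2] = 196^2 · 191/196 + 0 = 37436. Thus E[τ] = E[X_τ^2] − E[M_τ] = 37436 − 36481 = 955 = 191(196 − 191) = 955.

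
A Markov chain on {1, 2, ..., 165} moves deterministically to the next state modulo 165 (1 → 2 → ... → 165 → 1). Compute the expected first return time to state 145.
E[T_145 | X_0 = 145] = 165

The chain cycles deterministically, so starting at state 145 it returns in exactly 165 steps. Equivalently, the stationary distribution is uniform π_j = 1/165 for every state j, so by Kac's formula E[T_145] = 1/π_145 = 165.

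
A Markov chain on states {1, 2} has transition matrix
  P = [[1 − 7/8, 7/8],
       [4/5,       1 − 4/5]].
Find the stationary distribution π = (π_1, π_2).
π_1 = 32/67, π_2 = 35/67

Solve πP = π with π_1 + π_2 = 1. From πP = π: π_1 · (1 − 7/8) + π_2 · 4/5 = π_1 ⇒ π_2 · 4/5 = π_1 · 7/8 ⇒ π_2/π_1 = (7/8)/(4/5) = 35/32. Together with π_1 + π_2 = 1:
  π_1 = (4/5)/(7/8 + 4/5) = (4/5)/(67/40) = 32/67,
  π_2 = (7/8)/(7/8 + 4/5) = (7/8)/(67/40) = 35/67.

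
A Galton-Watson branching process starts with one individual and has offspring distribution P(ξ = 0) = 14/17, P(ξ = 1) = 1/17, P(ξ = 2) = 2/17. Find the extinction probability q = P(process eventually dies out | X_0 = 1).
q = 1

Mean offspring μ = 0·14/17 + 1·1/17 + 2·2/17 = 5/17 ≤ 1. For μ ≤ 1 with offspring not concentrated at 1, the Galton-Watson process goes extinct almost surely, so q = 1.
(Algebraic check: The pgf is f(s) = 14/17 + 1/17·s + 2/17·s². The extinction probability q is the smallest fixed point of f in [0, 1]. Setting s = f(s):
  2/17·s² + (1/17 − 1)·s + 14/17 = 0
  2/17·s² − (14/17 + 2/17)·s + 14/17 = 0
which factors as (s − 1)·(2/17·s − 14/17) = 0, giving roots s = 1 and s = (14/17)/(2/17) = 7. Since 7 ≥ 1, the smallest root in [0, 1] is s = 1.)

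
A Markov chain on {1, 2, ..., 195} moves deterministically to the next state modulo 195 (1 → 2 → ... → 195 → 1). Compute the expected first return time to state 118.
E[T_118 | X_0 = 118] = 195

The chain cycles deterministically, so starting at state 118 it returns in exactly 195 steps. Equivalently, the stationary distribution is uniform π_j = 1/195 for every state j, so by Kac's formula E[T_118] = 1/π_118 = 195.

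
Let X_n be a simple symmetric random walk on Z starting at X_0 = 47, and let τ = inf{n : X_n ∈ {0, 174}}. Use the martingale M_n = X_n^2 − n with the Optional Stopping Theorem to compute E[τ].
E[τ] = 5969

M_n = X_n^2 − n is a martingale (since E[X_{n+1}^2 | F_n] = X_n^2 + 1). By OST (τ has finite mean in a bounded region), E[M_τ] = E[M_0] = X_0^2 − 0 = 47^2 = 2209. Also E[M_τ] = E[X_τ^2] − E[τ]. The walk exits at 0 or 174, with P(hit 174 first) = 47/174, so E[X_τ^2] = 174^2 · 47/174 + 0 = 8178. Thus E[τ] = E[X_τ^2] − E[M_τ] = 8178 − 2209 = 5969 = 47(174 − 47) = 5969.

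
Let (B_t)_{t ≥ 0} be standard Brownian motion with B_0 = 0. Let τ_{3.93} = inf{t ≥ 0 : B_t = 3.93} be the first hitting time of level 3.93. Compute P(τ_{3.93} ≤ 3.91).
P(τ_{3.93} ≤ 3.91) = 2(1 − Φ(3.93/√3.91)) = 2(1 − Φ(1.9875)) ≈ 0.0469

By the reflection principle for standard BM, P(τ_b ≤ t) = 2 · P(B_t ≥ b). Since B_t ~ N(0, t), P(B_t ≥ 3.93) = 1 − Φ(3.93/√t) = 1 − Φ(3.93/√3.91) = 1 − Φ(1.9875) ≈ 0.02343. Doubling: P(τ_{3.93} ≤ 3.91) ≈ 2 · 0.02343 = 0.04686 ≈ 0.0469.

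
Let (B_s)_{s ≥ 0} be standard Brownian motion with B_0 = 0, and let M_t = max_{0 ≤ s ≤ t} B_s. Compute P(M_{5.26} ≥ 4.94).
P(M_{5.26} ≥ 4.94) = 2·P(B_{5.26} ≥ 4.94) = 2(1 − Φ(4.94/√5.26)) ≈ 0.0312

By the reflection principle for Brownian motion, P(M_t ≥ a) = 2 · P(B_t ≥ a) for a ≥ 0. Since B_t ~ N(0, t), P(B_t ≥ 4.94) = 1 − Φ(4.94/√t) = 1 − Φ(4.94/√5.26) = 1 − Φ(2.1539). So
  P(M_{5.26} ≥ 4.94) = 2(1 − Φ(2.1539)) ≈ 0.0312.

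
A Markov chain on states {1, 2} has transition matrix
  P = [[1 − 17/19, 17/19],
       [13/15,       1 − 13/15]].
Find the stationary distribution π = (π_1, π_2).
π_1 = 247/502, π_2 = 255/502

Solve πP = π with π_1 + π_2 = 1. From πP = π: π_1 · (1 − 17/19) + π_2 · 13/15 = π_1 ⇒ π_2 · 13/15 = π_1 · 17/19 ⇒ π_2/π_1 = (17/19)/(13/15) = 255/247. Together with π_1 + π_2 = 1:
  π_1 = (13/15)/(17/19 + 13/15) = (13/15)/(502/285) = 247/502,
  π_2 = (17/19)/(17/19 + 13/15) = (17/19)/(502/285) = 255/502.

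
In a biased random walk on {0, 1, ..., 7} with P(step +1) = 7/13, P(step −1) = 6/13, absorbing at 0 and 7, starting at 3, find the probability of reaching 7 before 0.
P(hit 7 before 0) = (1 − (6/7)^3) / (1 − (6/7)^7) = 304927/543607

Let u_k denote P(reach 7 before 0 | start at k). Boundary: u_0 = 0, u_7 = 1. Recurrence: u_k = 7/13·u_{k+1} + 6/13·u_{k-1} for 1 ≤ k ≤ 6. Try u_k = A + B·r^k with r = q/p = (6/13)/(7/13) = 6/7. Substitution satisfies the recurrence; boundary conditions give:
  u_k = (1 − r^k) / (1 − r^N) = (1 − (6/7)^3) / (1 − (6/7)^7) = 304927/543607.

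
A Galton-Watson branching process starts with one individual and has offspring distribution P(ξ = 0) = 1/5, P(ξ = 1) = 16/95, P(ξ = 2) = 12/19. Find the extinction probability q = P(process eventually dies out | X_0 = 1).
q = 19/60

The pgf is f(s) = 1/5 + 16/95·s + 12/19·s². The extinction probability q is the smallest fixed point of f in [0, 1]. Setting s = f(s):
  12/19·s² + (16/95 − 1)·s + 1/5 = 0
  12/19·s² − (1/5 + 12/19)·s + 1/5 = 0
which factors as (s − 1)·(12/19·s − 1/5) = 0, giving roots s = 1 and s = (1/5)/(12/19) = 19/60.
Mean offspring μ = 16/95 + 2·12/19 = 136/95 > 1 (supercritical), so q < 1. The extinction probability is the smaller root: q = (1/5)/(12/19) = 19/60.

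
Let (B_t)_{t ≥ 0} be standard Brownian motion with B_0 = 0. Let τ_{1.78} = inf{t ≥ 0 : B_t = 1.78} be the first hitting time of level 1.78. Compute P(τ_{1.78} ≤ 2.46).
P(τ_{1.78} ≤ 2.46) = 2(1 − Φ(1.78/√2.46)) = 2(1 − Φ(1.1349)) ≈ 0.2564

By the reflection principle for standard BM, P(τ_b ≤ t) = 2 · P(B_t ≥ b). Since B_t ~ N(0, t), P(B_t ≥ 1.78) = 1 − Φ(1.78/√t) = 1 − Φ(1.78/√2.46) = 1 − Φ(1.1349) ≈ 0.12821. Doubling: P(τ_{1.78} ≤ 2.46) ≈ 2 · 0.12821 = 0.25642 ≈ 0.2564.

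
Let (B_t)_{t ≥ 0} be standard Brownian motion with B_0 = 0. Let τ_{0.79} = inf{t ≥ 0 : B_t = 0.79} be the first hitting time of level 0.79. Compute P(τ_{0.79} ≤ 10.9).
P(τ_{0.79} ≤ 10.9) = 2(1 − Φ(0.79/√10.9)) = 2(1 − Φ(0.2393)) ≈ 0.8109

By the reflection principle for standard BM, P(τ_b ≤ t) = 2 · P(B_t ≥ b). Since B_t ~ N(0, t), P(B_t ≥ 0.79) = 1 − Φ(0.79/√t) = 1 − Φ(0.79/√10.9) = 1 − Φ(0.2393) ≈ 0.40544. Doubling: P(τ_{0.79} ≤ 10.9) ≈ 2 · 0.40544 = 0.81088 ≈ 0.8109.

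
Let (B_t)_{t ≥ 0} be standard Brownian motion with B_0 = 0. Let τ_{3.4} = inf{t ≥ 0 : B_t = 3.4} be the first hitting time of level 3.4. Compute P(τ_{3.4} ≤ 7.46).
P(τ_{3.4} ≤ 7.46) = 2(1 − Φ(3.4/√7.46)) = 2(1 − Φ(1.2448)) ≈ 0.2132

By the reflection principle for standard BM, P(τ_b ≤ t) = 2 · P(B_t ≥ b). Since B_t ~ N(0, t), P(B_t ≥ 3.4) = 1 − Φ(3.4/√t) = 1 − Φ(3.4/√7.46) = 1 − Φ(1.2448) ≈ 0.10660. Doubling: P(τ_{3.4} ≤ 7.46) ≈ 2 · 0.10660 = 0.21320 ≈ 0.2132.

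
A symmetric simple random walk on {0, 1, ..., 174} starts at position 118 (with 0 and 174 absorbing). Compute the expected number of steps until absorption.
E[τ | X_0 = 118] = 6608

Let v_k = E[τ | X_0 = k]. Boundary: v_0 = v_174 = 0. Recurrence: v_k = 1 + (v_{k-1} + v_{k+1})/2 for 1 ≤ k ≤ 173. The particular solution to v_k − (v_{k-1} + v_{k+1})/2 = 1 is v_k = −k^2. Adding homogeneous solution A + B k and matching boundaries gives v_k = k (174 − k). Substituting k = 118: v_118 = 118 · 56 = 6608.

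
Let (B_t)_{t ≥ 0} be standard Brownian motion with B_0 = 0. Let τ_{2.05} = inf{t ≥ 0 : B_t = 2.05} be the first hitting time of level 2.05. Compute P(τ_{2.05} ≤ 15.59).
P(τ_{2.05} ≤ 15.59) = 2(1 − Φ(2.05/√15.59)) = 2(1 − Φ(0.5192)) ≈ 0.6036

By the reflection principle for standard BM, P(τ_b ≤ t) = 2 · P(B_t ≥ b). Since B_t ~ N(0, t), P(B_t ≥ 2.05) = 1 − Φ(2.05/√t) = 1 − Φ(2.05/√15.59) = 1 − Φ(0.5192) ≈ 0.30181. Doubling: P(τ_{2.05} ≤ 15.59) ≈ 2 · 0.30181 = 0.60362 ≈ 0.6036.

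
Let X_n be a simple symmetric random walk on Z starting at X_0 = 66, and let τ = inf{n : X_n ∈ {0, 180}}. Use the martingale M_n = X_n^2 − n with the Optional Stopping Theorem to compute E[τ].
E[τ] = 7524

M_n = X_n^2 − n is a martingale (since E[X_{n+1}^2 | F_n] = X_n^2 + 1). By OST (τ has finite mean in a bounded region), E[M_τ] = E[M_0] = X_0^2 − 0 = 66^2 = 4356. Also E[M_τ] = E[X_τ^2] − E[τ]. The walk exits at 0 or 180, with P(hit 180 first) = 66/180, so E[X_τ^2] = 180^2 · 66/180 + 0 = 11880. Thus E[τ] = E[X_τ^2] − E[M_τ] = 11880 − 4356 = 7524 = 66(180 − 66) = 7524.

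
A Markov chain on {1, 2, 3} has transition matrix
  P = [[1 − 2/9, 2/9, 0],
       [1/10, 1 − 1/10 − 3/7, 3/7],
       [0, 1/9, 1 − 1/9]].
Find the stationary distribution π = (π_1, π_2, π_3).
π = (63/743, 140/743, 540/743)

This is a birth-death chain on three states, which satisfies detailed balance: π_1 · P_{12} = π_2 · P_{21} and π_2 · P_{23} = π_3 · P_{32}.
From π_1 · 2/9 = π_2 · 1/10: π_2/π_1 = (2/9)/(1/10) = 20/9.
From π_2 · 3/7 = π_3 · 1/9: π_3/π_2 = (3/7)/(1/9) = 27/7.
Take π_1 proportional to 1; then unnormalized π = (1, 20/9, 60/7). Normalize by dividing by the sum 743/63:
  π = (63/743, 140/743, 540/743).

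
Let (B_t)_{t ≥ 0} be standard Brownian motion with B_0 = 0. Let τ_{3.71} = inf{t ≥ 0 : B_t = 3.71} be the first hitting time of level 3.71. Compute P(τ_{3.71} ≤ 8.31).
P(τ_{3.71} ≤ 8.31) = 2(1 − Φ(3.71/√8.31)) = 2(1 − Φ(1.2870)) ≈ 0.1981

By the reflection principle for standard BM, P(τ_b ≤ t) = 2 · P(B_t ≥ b). Since B_t ~ N(0, t), P(B_t ≥ 3.71) = 1 − Φ(3.71/√t) = 1 − Φ(3.71/√8.31) = 1 − Φ(1.2870) ≈ 0.09905. Doubling: P(τ_{3.71} ≤ 8.31) ≈ 2 · 0.09905 = 0.19810 ≈ 0.1981.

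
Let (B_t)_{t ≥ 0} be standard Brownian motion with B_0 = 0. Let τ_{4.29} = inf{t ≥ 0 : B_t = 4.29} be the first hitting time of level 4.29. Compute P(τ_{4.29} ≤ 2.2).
P(τ_{4.29} ≤ 2.2) = 2(1 − Φ(4.29/√2.2)) = 2(1 − Φ(2.8923)) ≈ 0.0038

By the reflection principle for standard BM, P(τ_b ≤ t) = 2 · P(B_t ≥ b). Since B_t ~ N(0, t), P(B_t ≥ 4.29) = 1 − Φ(4.29/√t) = 1 − Φ(4.29/√2.2) = 1 − Φ(2.8923) ≈ 0.00191. Doubling: P(τ_{4.29} ≤ 2.2) ≈ 2 · 0.00191 = 0.00382 ≈ 0.0038.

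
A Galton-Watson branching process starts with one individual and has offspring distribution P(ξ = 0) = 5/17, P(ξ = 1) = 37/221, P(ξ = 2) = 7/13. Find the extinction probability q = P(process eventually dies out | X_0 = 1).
q = 65/119

The pgf is f(s) = 5/17 + 37/221·s + 7/13·s². The extinction probability q is the smallest fixed point of f in [0, 1]. Setting s = f(s):
  7/13·s² + (37/221 − 1)·s + 5/17 = 0
  7/13·s² − (5/17 + 7/13)·s + 5/17 = 0
which factors as (s − 1)·(7/13·s − 5/17) = 0, giving roots s = 1 and s = (5/17)/(7/13) = 65/119.
Mean offspring μ = 37/221 + 2·7/13 = 275/221 > 1 (supercritical), so q < 1. The extinction probability is the smaller root: q = (5/17)/(7/13) = 65/119.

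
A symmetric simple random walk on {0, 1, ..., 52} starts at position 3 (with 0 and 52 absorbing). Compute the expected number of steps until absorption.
E[τ | X_0 = 3] = 147

Let v_k = E[τ | X_0 = k]. Boundary: v_0 = v_52 = 0. Recurrence: v_k = 1 + (v_{k-1} + v_{k+1})/2 for 1 ≤ k ≤ 51. The particular solution to v_k − (v_{k-1} + v_{k+1})/2 = 1 is v_k = −k^2. Adding homogeneous solution A + B k and matching boundaries gives v_k = k (52 − k). Substituting k = 3: v_3 = 3 · 49 = 147.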